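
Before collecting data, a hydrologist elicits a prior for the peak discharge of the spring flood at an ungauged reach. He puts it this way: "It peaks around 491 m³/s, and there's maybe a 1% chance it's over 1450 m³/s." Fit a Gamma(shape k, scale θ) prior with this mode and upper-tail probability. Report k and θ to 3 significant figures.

Gamma(k,θ) with k>1 has mode (k−1)θ, so θ = 491/(k−1).
Need P(X < 1450) = 0.99 with θ tied to k this way. Start at k = 2, θ = 491: P(X<1450) ≈ 0.794.
Too low — raise k to concentrate. Iterating converges to k ≈ 4.85.
Then θ = 491/(4.85−1) ≈ 127.

k ≈ 4.85, θ ≈ 127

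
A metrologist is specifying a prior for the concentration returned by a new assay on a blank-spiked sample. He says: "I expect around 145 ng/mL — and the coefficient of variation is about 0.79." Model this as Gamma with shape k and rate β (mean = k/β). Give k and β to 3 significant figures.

For Gamma(k, rate β): mean = k/β, variance = k/β², so CV = 1/√k.
CV = 0.79, hence k = 1/CV² = 1.6.
Then β = k/mean = 1.6/145 = 0.0111.

k ≈ 1.6, β ≈ 0.0111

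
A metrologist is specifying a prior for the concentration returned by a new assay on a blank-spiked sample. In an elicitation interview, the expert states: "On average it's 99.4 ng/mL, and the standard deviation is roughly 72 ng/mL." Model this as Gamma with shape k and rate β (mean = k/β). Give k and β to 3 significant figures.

For Gamma(k, rate β): mean = k/β, variance = k/β², so CV = 1/√k.
CV = SD/mean = 72/99.4 = 0.7243, hence k = 1/CV² = 1.91.
Then β = k/mean = 1.91/99.4 = 0.0192.

k ≈ 1.91, β ≈ 0.0192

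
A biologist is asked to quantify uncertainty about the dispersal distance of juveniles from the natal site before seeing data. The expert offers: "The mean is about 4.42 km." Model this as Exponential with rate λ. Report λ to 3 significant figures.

λ ≈ 0.226

Exponential mean = 1/λ, so λ = 1/4.42 = 0.226.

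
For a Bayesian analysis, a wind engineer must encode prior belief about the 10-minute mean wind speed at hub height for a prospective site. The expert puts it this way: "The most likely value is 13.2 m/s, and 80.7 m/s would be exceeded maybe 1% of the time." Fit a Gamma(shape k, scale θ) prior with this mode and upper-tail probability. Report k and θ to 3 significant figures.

k ≈ 2.12, θ ≈ 11.8

Gamma(k,θ) with k>1 has mode (k−1)θ, so θ = 13.2/(k−1).
Need P(X < 80.7) = 0.99 with θ tied to k this way. Start at k = 2, θ = 13.2: P(X<80.7) ≈ 0.984.
Too low — raise k to concentrate. Iterating converges to k ≈ 2.12.
Then θ = 13.2/(2.12−1) ≈ 11.8.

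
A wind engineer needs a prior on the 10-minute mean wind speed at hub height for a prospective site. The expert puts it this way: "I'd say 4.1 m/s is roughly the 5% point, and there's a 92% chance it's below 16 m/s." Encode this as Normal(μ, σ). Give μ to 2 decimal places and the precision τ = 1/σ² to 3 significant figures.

μ = 10.52, τ = 0.0657

The p-quantile of Normal(μ,σ) is μ + z_p·σ, with z_{0.05} = -1.645 and z_{0.92} = 1.405.
Eliminate σ: μ = (z₂·x₁ − z₁·x₂)/(z₂ − z₁) = (1.405·4.1 − (-1.645)·16)/3.05 = 10.52.
Then σ = (x₂ − x₁)/(z₂ − z₁) = (16 − 4.1)/3.05 = 3.90.
Precision τ = 1/σ² = 1/3.902² = 0.0657.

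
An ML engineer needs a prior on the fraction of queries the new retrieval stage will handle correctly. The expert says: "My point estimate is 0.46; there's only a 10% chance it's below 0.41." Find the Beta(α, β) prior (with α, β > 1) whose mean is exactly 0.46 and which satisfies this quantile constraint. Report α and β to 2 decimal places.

α ≈ 74.59, β ≈ 87.57

With mean 0.46 fixed, write α = 0.46s, β = 0.54s where s = α+β.
Need P(θ < 0.41) = 0.1 under Beta(0.46s, 0.54s). Normal approximation: (q−m)/√(m(1−m)/s) ≈ z_{0.1} = -1.28, so s ≈ 0.46·0.54·(-1.28)²/(0.41−0.46)² = 163.2.
At s = 163.2: P(θ<0.41) ≈ 0.099. Adjusting to match 0.1 gives s ≈ 162.16.
So α = 0.46·162.16 ≈ 74.59, β = 0.54·162.16 ≈ 87.57.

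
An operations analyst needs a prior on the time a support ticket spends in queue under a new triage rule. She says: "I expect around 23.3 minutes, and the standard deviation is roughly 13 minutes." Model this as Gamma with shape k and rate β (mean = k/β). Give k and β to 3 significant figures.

For Gamma(k, rate β): mean = k/β, variance = k/β², so CV = 1/√k.
CV = SD/mean = 13/23.3 = 0.5579, hence k = 1/CV² = 3.21.
Then β = k/mean = 3.21/23.3 = 0.138.

k ≈ 3.21, β ≈ 0.138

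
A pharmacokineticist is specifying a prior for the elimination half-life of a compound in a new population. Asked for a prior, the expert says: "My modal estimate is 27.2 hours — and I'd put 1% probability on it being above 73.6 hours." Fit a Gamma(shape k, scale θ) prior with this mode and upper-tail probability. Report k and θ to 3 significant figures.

k ≈ 5.65, θ ≈ 5.84

Gamma(k,θ) with k>1 has mode (k−1)θ, so θ = 27.2/(k−1).
Need P(X < 73.6) = 0.99 with θ tied to k this way. Start at k = 2, θ = 27.2: P(X<73.6) ≈ 0.752.
Too low — raise k to concentrate. Iterating converges to k ≈ 5.65.
Then θ = 27.2/(5.65−1) ≈ 5.84.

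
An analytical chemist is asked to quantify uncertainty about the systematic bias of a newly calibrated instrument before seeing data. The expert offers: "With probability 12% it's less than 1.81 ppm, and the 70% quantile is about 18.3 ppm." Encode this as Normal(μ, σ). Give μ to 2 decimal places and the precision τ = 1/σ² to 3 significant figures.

μ = 13.21, τ = 0.0106

The p-quantile of Normal(μ,σ) is μ + z_p·σ, with z_{0.12} = -1.175 and z_{0.7} = 0.5244.
Eliminate σ: μ = (z₂·x₁ − z₁·x₂)/(z₂ − z₁) = (0.5244·1.81 − (-1.175)·18.3)/1.699 = 13.21.
Then σ = (x₂ − x₁)/(z₂ − z₁) = (18.3 − 1.81)/1.699 = 9.70.
Precision τ = 1/σ² = 1/9.703² = 0.0106.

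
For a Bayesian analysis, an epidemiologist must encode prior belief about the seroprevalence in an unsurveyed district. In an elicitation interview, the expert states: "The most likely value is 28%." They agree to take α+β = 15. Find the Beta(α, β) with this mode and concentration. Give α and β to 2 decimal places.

α = 4.64, β = 10.36

For α,β > 1 the Beta mode is (α−1)/(α+β−2). With α+β = 15, the mode is (α−1)/13.
Set (α−1)/13 = 0.28 → α = 1 + 0.28·13 = 4.64.
β = 15 − α = 10.36.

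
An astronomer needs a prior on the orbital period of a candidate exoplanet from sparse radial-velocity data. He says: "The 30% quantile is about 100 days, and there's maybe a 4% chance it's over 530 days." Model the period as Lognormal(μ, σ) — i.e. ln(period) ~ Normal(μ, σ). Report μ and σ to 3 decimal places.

If T ~ Lognormal(μ,σ) then ln T ~ Normal(μ,σ), so the p-quantile of ln T is μ + z_p·σ.
ln(100) = 4.605 and ln(530) = 6.273; z_{0.3} = -0.5244, z_{0.96} = 1.751.
σ = (6.273 − 4.605)/(1.751 − (-0.5244)) = 0.733.
μ = 4.605 − (-0.5244)·0.733 = 4.990.

μ ≈ 4.990, σ ≈ 0.733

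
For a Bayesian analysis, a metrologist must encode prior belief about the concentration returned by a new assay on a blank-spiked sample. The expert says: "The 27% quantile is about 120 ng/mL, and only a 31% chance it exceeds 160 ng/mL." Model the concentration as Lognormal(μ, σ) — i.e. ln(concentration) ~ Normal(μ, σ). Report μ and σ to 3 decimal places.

μ ≈ 4.947, σ ≈ 0.259

If T ~ Lognormal(μ,σ) then ln T ~ Normal(μ,σ), so the p-quantile of ln T is μ + z_p·σ.
ln(120) = 4.787 and ln(160) = 5.075; z_{0.27} = -0.6128, z_{0.69} = 0.4959.
σ = (5.075 − 4.787)/(0.4959 − (-0.6128)) = 0.259.
μ = 4.787 − (-0.6128)·0.259 = 4.947.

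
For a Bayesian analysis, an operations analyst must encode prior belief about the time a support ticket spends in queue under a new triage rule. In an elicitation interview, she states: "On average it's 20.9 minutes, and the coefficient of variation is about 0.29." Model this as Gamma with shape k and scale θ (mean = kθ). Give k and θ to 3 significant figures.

For Gamma(k, scale θ): mean = kθ, variance = kθ², so CV = 1/√k.
CV = 0.29, hence k = 1/CV² = 11.9.
Then θ = mean/k = 20.9/11.9 = 1.76.

k ≈ 11.9, θ ≈ 1.76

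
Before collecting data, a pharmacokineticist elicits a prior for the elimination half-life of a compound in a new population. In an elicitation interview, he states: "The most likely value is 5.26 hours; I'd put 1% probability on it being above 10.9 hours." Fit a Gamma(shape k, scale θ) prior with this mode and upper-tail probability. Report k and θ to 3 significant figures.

Gamma(k,θ) with k>1 has mode (k−1)θ, so θ = 5.26/(k−1).
Need P(X < 10.9) = 0.99 with θ tied to k this way. Start at k = 2, θ = 5.26: P(X<10.9) ≈ 0.613.
Too low — raise k to concentrate. Iterating converges to k ≈ 10.2.
Then θ = 5.26/(10.2−1) ≈ 0.572.

k ≈ 10.2, θ ≈ 0.572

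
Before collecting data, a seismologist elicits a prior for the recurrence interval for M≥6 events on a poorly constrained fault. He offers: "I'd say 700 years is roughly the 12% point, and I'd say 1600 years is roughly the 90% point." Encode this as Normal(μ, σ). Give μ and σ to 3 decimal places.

μ = 1130.479, σ = 366.369

The p-quantile of Normal(μ,σ) is μ + z_p·σ, with z_{0.12} = -1.175 and z_{0.9} = 1.282.
Eliminate σ: μ = (z₂·x₁ − z₁·x₂)/(z₂ − z₁) = (1.282·700 − (-1.175)·1600)/2.457 = 1130.479.
Then σ = (x₂ − x₁)/(z₂ − z₁) = (1600 − 700)/2.457 = 366.369.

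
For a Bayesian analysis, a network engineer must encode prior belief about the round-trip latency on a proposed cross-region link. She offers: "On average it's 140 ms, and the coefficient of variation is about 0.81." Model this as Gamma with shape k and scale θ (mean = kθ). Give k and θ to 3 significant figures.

For Gamma(k, scale θ): mean = kθ, variance = kθ², so CV = 1/√k.
CV = 0.81, hence k = 1/CV² = 1.52.
Then θ = mean/k = 140/1.52 = 91.9.

k ≈ 1.52, θ ≈ 91.9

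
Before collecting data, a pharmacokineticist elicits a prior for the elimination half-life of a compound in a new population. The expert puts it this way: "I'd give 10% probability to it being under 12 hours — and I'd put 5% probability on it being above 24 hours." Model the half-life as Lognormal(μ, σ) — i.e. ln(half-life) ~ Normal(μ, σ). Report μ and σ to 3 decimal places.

If T ~ Lognormal(μ,σ) then ln T ~ Normal(μ,σ), so the p-quantile of ln T is μ + z_p·σ.
ln(12) = 2.485 and ln(24) = 3.178; z_{0.1} = -1.282, z_{0.95} = 1.645.
σ = (3.178 − 2.485)/(1.645 − (-1.282)) = 0.237.
μ = 2.485 − (-1.282)·0.237 = 2.788.

μ ≈ 2.788, σ ≈ 0.237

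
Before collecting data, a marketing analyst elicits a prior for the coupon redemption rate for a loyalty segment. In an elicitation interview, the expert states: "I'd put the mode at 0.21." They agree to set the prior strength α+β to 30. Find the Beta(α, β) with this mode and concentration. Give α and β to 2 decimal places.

α = 6.88, β = 23.12

For α,β > 1 the Beta mode is (α−1)/(α+β−2). With α+β = 30, the mode is (α−1)/28.
Set (α−1)/28 = 0.21 → α = 1 + 0.21·28 = 6.88.
β = 30 − α = 23.12.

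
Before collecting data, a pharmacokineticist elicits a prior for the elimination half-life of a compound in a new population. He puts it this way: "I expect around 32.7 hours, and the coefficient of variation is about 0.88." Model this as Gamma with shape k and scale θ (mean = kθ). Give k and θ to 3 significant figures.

k ≈ 1.29, θ ≈ 25.3

For Gamma(k, scale θ): mean = kθ, variance = kθ², so CV = 1/√k.
CV = 0.88, hence k = 1/CV² = 1.29.
Then θ = mean/k = 32.7/1.29 = 25.3.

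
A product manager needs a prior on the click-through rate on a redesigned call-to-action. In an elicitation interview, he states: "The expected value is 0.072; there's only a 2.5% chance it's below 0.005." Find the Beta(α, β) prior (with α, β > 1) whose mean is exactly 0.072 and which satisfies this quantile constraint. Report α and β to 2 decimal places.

With mean 0.072 fixed, write α = 0.072s, β = 0.928s where s = α+β.
Need P(θ < 0.005) = 0.025 under Beta(0.072s, 0.928s). Normal approximation: (q−m)/√(m(1−m)/s) ≈ z_{0.025} = -1.96, so s ≈ 0.072·0.928·(-1.96)²/(0.005−0.072)² = 57.2.
At s = 57.2: P(θ<0.005) ≈ 0.000. Adjusting to match 0.025 gives s ≈ 19.91.
So α = 0.072·19.91 ≈ 1.43, β = 0.928·19.91 ≈ 18.48.

α ≈ 1.43, β ≈ 18.48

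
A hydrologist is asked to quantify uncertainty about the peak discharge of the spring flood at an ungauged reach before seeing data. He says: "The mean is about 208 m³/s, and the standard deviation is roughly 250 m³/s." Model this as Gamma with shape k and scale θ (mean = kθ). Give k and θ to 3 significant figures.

For Gamma(k, scale θ): mean = kθ, variance = kθ², so CV = 1/√k.
CV = SD/mean = 250/208 = 1.202, hence k = 1/CV² = 0.692.
Then θ = mean/k = 208/0.692 = 300.

k ≈ 0.692, θ ≈ 300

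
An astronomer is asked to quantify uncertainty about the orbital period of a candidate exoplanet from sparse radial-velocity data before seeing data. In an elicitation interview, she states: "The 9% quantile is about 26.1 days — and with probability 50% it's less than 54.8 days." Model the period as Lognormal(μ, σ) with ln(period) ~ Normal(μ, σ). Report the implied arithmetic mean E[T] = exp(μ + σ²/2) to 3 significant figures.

If T ~ Lognormal(μ,σ) then ln T ~ Normal(μ,σ), so the p-quantile of ln T is μ + z_p·σ.
ln(26.1) = 3.262 and ln(54.8) = 4.004; z_{0.09} = -1.341, z_{0.5} = 0.
σ = (4.004 − 3.262)/(0 − (-1.341)) = 0.553.
μ = 3.262 − (-1.341)·0.553 = 4.004.
E[T] = exp(μ + σ²/2) = exp(4.004 + 0.1530) = 63.9 days.

E[T] ≈ 63.9 days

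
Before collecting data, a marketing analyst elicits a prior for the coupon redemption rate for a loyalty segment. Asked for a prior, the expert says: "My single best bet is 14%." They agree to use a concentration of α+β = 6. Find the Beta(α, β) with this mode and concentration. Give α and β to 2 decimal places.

For α,β > 1 the Beta mode is (α−1)/(α+β−2). With α+β = 6, the mode is (α−1)/4.
Set (α−1)/4 = 0.14 → α = 1 + 0.14·4 = 1.56.
β = 6 − α = 4.44.

α = 1.56, β = 4.44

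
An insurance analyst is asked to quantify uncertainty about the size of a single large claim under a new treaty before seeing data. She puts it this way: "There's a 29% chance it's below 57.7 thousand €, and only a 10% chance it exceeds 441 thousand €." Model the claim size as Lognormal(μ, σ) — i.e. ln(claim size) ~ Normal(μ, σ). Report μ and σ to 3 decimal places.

μ ≈ 4.669, σ ≈ 1.108

If T ~ Lognormal(μ,σ) then ln T ~ Normal(μ,σ), so the p-quantile of ln T is μ + z_p·σ.
ln(57.7) = 4.055 and ln(441) = 6.089; z_{0.29} = -0.5534, z_{0.9} = 1.282.
σ = (6.089 − 4.055)/(1.282 − (-0.5534)) = 1.108.
μ = 4.055 − (-0.5534)·1.108 = 4.669.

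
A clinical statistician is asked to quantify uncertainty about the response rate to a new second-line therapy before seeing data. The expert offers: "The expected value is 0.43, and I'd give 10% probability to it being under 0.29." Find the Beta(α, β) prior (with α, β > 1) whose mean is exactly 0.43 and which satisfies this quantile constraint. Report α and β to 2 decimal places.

α ≈ 8.47, β ≈ 11.23

With mean 0.43 fixed, write α = 0.43s, β = 0.57s where s = α+β.
Need P(θ < 0.29) = 0.1 under Beta(0.43s, 0.57s). Normal approximation: (q−m)/√(m(1−m)/s) ≈ z_{0.1} = -1.28, so s ≈ 0.43·0.57·(-1.28)²/(0.29−0.43)² = 20.5.
At s = 20.5: P(θ<0.29) ≈ 0.095. Adjusting to match 0.1 gives s ≈ 19.70.
So α = 0.43·19.70 ≈ 8.47, β = 0.57·19.70 ≈ 11.23.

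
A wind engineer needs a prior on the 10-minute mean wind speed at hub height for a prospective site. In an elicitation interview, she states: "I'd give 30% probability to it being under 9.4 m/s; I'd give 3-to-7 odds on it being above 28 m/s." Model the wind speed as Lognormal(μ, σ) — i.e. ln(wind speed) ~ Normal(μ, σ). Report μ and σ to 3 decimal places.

μ ≈ 2.786, σ ≈ 1.041

If T ~ Lognormal(μ,σ) then ln T ~ Normal(μ,σ), so the p-quantile of ln T is μ + z_p·σ.
ln(9.4) = 2.241 and ln(28) = 3.332; z_{0.3} = -0.5244, z_{0.7} = 0.5244.
σ = (3.332 − 2.241)/(0.5244 − (-0.5244)) = 1.041.
μ = 2.241 − (-0.5244)·1.041 = 2.786.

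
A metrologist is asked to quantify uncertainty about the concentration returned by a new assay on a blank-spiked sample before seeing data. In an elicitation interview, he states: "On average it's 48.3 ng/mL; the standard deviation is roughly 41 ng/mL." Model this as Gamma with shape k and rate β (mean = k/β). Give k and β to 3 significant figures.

For Gamma(k, rate β): mean = k/β, variance = k/β², so CV = 1/√k.
CV = SD/mean = 41/48.3 = 0.8489, hence k = 1/CV² = 1.39.
Then β = k/mean = 1.39/48.3 = 0.0287.

k ≈ 1.39, β ≈ 0.0287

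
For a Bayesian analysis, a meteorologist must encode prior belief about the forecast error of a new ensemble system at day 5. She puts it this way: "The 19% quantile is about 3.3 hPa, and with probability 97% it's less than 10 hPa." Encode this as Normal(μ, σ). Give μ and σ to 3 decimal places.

μ = 5.432, σ = 2.429

The p-quantile of Normal(μ,σ) is μ + z_p·σ, with z_{0.19} = -0.8779 and z_{0.97} = 1.881.
Eliminate σ: μ = (z₂·x₁ − z₁·x₂)/(z₂ − z₁) = (1.881·3.3 − (-0.8779)·10)/2.759 = 5.432.
Then σ = (x₂ − x₁)/(z₂ − z₁) = (10 − 3.3)/2.759 = 2.429.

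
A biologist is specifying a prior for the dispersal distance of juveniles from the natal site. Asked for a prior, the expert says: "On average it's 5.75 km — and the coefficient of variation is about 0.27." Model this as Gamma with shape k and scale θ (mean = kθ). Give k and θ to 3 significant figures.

k ≈ 13.7, θ ≈ 0.419

For Gamma(k, scale θ): mean = kθ, variance = kθ², so CV = 1/√k.
CV = 0.27, hence k = 1/CV² = 13.7.
Then θ = mean/k = 5.75/13.7 = 0.419.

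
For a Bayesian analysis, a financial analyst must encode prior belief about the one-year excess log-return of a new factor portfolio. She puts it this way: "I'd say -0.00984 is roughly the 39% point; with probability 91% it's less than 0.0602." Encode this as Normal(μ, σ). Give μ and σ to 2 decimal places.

μ = 0.00, σ = 0.04

The p-quantile of Normal(μ,σ) is μ + z_p·σ, with z_{0.39} = -0.2793 and z_{0.91} = 1.341.
Eliminate σ: μ = (z₂·x₁ − z₁·x₂)/(z₂ − z₁) = (1.341·-0.00984 − (-0.2793)·0.0602)/1.62 = 0.00.
Then σ = (x₂ − x₁)/(z₂ − z₁) = (0.0602 − -0.00984)/1.62 = 0.04.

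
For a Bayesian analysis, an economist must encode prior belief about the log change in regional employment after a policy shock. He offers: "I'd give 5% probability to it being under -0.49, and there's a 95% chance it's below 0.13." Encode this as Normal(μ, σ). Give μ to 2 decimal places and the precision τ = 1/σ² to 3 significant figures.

The p-quantile of Normal(μ,σ) is μ + z_p·σ, with z_{0.05} = -1.645 and z_{0.95} = 1.645.
Eliminate σ: μ = (z₂·x₁ − z₁·x₂)/(z₂ − z₁) = (1.645·-0.49 − (-1.645)·0.13)/3.29 = -0.18.
Then σ = (x₂ − x₁)/(z₂ − z₁) = (0.13 − -0.49)/3.29 = 0.19.
Precision τ = 1/σ² = 1/0.1885² = 28.2.

μ = -0.18, τ = 28.2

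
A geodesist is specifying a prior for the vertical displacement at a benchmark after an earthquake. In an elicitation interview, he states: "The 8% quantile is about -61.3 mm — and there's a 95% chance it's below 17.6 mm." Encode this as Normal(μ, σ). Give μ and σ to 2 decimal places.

μ = -24.95, σ = 25.87

For Normal(μ,σ), the p-quantile is μ + z_p·σ. Here z_{0.08} = -1.405, z_{0.95} = 1.645.
So -61.3 = μ − 1.405σ and 17.6 = μ + 1.645σ.
Subtracting: σ = (17.6 − -61.3)/(1.645 − (-1.405)) = 25.87.
Then μ = -61.3 − (-1.405)·25.87 = -24.95.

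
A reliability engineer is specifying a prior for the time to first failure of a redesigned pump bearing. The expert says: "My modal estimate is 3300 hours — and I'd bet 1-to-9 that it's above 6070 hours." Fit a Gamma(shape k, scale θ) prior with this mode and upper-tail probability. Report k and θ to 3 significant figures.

Gamma(k,θ) with k>1 has mode (k−1)θ, so θ = 3300/(k−1).
Need P(X < 6070) = 0.9 with θ tied to k this way. Start at k = 2, θ = 3300: P(X<6070) ≈ 0.549.
Too low — raise k to concentrate. Iterating converges to k ≈ 6.14.
Then θ = 3300/(6.14−1) ≈ 643.

k ≈ 6.14, θ ≈ 643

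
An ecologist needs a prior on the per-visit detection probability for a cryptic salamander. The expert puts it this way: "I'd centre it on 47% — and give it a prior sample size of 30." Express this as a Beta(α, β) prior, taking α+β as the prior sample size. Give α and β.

α = 14.1, β = 15.9

Under the effective-sample-size interpretation, Beta(α, β) has prior mean α/(α+β) and prior sample size α+β.
So α+β = 30 and α/(α+β) = 0.47, giving α = 0.47·30 = 14.1 and β = 30 − 14.1 = 15.9.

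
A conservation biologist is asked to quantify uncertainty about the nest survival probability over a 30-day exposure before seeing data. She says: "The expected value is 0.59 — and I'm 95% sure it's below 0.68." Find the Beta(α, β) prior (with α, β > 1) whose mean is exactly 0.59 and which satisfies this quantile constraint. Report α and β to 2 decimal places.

α ≈ 45.77, β ≈ 31.80

With mean 0.59 fixed, write α = 0.59s, β = 0.41s where s = α+β.
Need P(θ < 0.68) = 0.95 under Beta(0.59s, 0.41s). Normal approximation: (q−m)/√(m(1−m)/s) ≈ z_{0.95} = 1.64, so s ≈ 0.59·0.41·(1.64)²/(0.68−0.59)² = 80.8.
At s = 80.8: P(θ<0.68) ≈ 0.953. Adjusting to match 0.95 gives s ≈ 77.57.
So α = 0.59·77.57 ≈ 45.77, β = 0.41·77.57 ≈ 31.80.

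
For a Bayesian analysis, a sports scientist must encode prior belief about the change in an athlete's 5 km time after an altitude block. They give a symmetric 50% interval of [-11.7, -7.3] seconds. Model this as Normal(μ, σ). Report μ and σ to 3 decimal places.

μ = -9.500, σ = 3.262

A symmetric 50% interval runs μ ± z·σ with z = 0.6745.
Half-width = 2.2, so σ = 2.2/0.6745 = 3.262.
μ is the interval midpoint, -9.500.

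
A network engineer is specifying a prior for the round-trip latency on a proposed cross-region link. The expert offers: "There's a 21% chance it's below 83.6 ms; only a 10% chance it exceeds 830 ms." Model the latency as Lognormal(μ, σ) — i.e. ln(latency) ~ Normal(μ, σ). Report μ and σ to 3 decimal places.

μ ≈ 5.313, σ ≈ 1.099

If T ~ Lognormal(μ,σ) then ln T ~ Normal(μ,σ), so the p-quantile of ln T is μ + z_p·σ.
ln(83.6) = 4.426 and ln(830) = 6.721; z_{0.21} = -0.8064, z_{0.9} = 1.282.
σ = (6.721 − 4.426)/(1.282 − (-0.8064)) = 1.099.
μ = 4.426 − (-0.8064)·1.099 = 5.313.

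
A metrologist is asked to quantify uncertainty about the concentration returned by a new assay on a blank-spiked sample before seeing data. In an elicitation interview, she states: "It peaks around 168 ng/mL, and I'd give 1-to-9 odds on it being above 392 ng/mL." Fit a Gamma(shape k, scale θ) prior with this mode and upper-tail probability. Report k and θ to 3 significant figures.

k ≈ 3.68, θ ≈ 62.7

Gamma(k,θ) with k>1 has mode (k−1)θ, so θ = 168/(k−1).
Need P(X < 392) = 0.9 with θ tied to k this way. Start at k = 2, θ = 168: P(X<392) ≈ 0.677.
Too low — raise k to concentrate. Iterating converges to k ≈ 3.68.
Then θ = 168/(3.68−1) ≈ 62.7.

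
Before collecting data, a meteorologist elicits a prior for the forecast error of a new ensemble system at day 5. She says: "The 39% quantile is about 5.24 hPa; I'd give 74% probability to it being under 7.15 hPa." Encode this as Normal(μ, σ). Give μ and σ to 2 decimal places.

For Normal(μ,σ), the p-quantile is μ + z_p·σ. Here z_{0.39} = -0.2793, z_{0.74} = 0.6433.
So 5.24 = μ − 0.2793σ and 7.15 = μ + 0.6433σ.
Subtracting: σ = (7.15 − 5.24)/(0.6433 − (-0.2793)) = 2.07.
Then μ = 5.24 − (-0.2793)·2.07 = 5.82.

μ = 5.82, σ = 2.07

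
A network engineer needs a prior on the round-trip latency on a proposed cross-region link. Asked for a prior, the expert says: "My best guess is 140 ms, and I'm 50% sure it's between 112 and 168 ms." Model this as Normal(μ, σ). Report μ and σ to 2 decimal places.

μ = 140.00, σ = 41.51

A symmetric 50% interval runs μ ± z·σ with z = 0.6745.
Half-width = 28, so σ = 28/0.6745 = 41.51.
μ is the stated best guess, 140.00.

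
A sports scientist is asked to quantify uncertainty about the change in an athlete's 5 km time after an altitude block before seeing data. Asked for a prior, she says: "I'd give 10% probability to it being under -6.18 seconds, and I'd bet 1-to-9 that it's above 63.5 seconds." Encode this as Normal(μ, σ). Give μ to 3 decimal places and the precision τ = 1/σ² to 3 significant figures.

The p-quantile of Normal(μ,σ) is μ + z_p·σ, with z_{0.1} = -1.282 and z_{0.9} = 1.282.
Eliminate σ: μ = (z₂·x₁ − z₁·x₂)/(z₂ − z₁) = (1.282·-6.18 − (-1.282)·63.5)/2.563 = 28.660.
Then σ = (x₂ − x₁)/(z₂ − z₁) = (63.5 − -6.18)/2.563 = 27.186.
Precision τ = 1/σ² = 1/27.19² = 0.00135.

μ = 28.660, τ = 0.00135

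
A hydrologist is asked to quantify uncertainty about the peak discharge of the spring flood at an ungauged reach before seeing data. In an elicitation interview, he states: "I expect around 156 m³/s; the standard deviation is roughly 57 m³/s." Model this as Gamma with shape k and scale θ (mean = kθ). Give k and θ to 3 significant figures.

For Gamma(k, scale θ): mean = kθ, variance = kθ², so CV = 1/√k.
CV = SD/mean = 57/156 = 0.3654, hence k = 1/CV² = 7.49.
Then θ = mean/k = 156/7.49 = 20.8.

k ≈ 7.49, θ ≈ 20.8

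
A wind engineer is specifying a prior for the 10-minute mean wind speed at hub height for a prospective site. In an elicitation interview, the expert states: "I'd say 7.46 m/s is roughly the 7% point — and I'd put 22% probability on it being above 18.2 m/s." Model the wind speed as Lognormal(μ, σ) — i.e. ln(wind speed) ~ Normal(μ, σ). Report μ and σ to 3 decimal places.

μ ≈ 2.595, σ ≈ 0.397

If T ~ Lognormal(μ,σ) then ln T ~ Normal(μ,σ), so the p-quantile of ln T is μ + z_p·σ.
ln(7.46) = 2.01 and ln(18.2) = 2.901; z_{0.07} = -1.476, z_{0.78} = 0.7722.
σ = (2.901 − 2.01)/(0.7722 − (-1.476)) = 0.397.
μ = 2.01 − (-1.476)·0.397 = 2.595.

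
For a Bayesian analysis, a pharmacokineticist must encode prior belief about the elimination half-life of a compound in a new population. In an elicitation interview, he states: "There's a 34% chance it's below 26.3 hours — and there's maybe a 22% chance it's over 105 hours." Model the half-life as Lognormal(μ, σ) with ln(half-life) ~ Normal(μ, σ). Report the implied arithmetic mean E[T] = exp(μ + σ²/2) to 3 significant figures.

If T ~ Lognormal(μ,σ) then ln T ~ Normal(μ,σ), so the p-quantile of ln T is μ + z_p·σ.
ln(26.3) = 3.27 and ln(105) = 4.654; z_{0.34} = -0.4125, z_{0.78} = 0.7722.
σ = (4.654 − 3.27)/(0.7722 − (-0.4125)) = 1.169.
μ = 3.27 − (-0.4125)·1.169 = 3.752.
E[T] = exp(μ + σ²/2) = exp(3.752 + 0.6828) = 84.3 hours.

E[T] ≈ 84.3 hours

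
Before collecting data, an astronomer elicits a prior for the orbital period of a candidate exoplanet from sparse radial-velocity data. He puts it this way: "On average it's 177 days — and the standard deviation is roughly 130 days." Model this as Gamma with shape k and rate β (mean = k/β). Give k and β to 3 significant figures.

For Gamma(k, rate β): mean = k/β, variance = k/β², so CV = 1/√k.
CV = SD/mean = 130/177 = 0.7345, hence k = 1/CV² = 1.85.
Then β = k/mean = 1.85/177 = 0.0105.

k ≈ 1.85, β ≈ 0.0105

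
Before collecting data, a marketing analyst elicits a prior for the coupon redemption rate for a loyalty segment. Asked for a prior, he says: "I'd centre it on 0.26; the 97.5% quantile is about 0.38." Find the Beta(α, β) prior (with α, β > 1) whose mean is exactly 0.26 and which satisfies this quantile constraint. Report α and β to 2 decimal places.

α ≈ 14.87, β ≈ 42.33

With mean 0.26 fixed, write α = 0.26s, β = 0.74s where s = α+β.
Need P(θ < 0.38) = 0.975 under Beta(0.26s, 0.74s). Normal approximation: (q−m)/√(m(1−m)/s) ≈ z_{0.975} = 1.96, so s ≈ 0.26·0.74·(1.96)²/(0.38−0.26)² = 51.3.
At s = 51.3: P(θ<0.38) ≈ 0.969. Adjusting to match 0.975 gives s ≈ 57.20.
So α = 0.26·57.20 ≈ 14.87, β = 0.74·57.20 ≈ 42.33.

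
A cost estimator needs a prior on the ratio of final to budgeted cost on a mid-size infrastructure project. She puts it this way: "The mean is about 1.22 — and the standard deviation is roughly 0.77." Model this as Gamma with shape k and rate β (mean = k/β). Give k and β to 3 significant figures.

k ≈ 2.51, β ≈ 2.06

For Gamma(k, rate β): mean = k/β, variance = k/β², so CV = 1/√k.
CV = SD/mean = 0.77/1.22 = 0.6311, hence k = 1/CV² = 2.51.
Then β = k/mean = 2.51/1.22 = 2.06.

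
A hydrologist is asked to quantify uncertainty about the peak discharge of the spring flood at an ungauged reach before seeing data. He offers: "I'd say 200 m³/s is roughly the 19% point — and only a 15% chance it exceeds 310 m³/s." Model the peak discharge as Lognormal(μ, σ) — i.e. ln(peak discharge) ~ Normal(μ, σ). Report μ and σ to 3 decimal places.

μ ≈ 5.499, σ ≈ 0.229

If T ~ Lognormal(μ,σ) then ln T ~ Normal(μ,σ), so the p-quantile of ln T is μ + z_p·σ.
ln(200) = 5.298 and ln(310) = 5.737; z_{0.19} = -0.8779, z_{0.85} = 1.036.
σ = (5.737 − 5.298)/(1.036 − (-0.8779)) = 0.229.
μ = 5.298 − (-0.8779)·0.229 = 5.499.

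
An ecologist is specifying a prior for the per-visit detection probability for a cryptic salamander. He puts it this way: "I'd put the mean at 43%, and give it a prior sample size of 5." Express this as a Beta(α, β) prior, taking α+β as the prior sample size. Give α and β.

Under the effective-sample-size interpretation, Beta(α, β) has prior mean α/(α+β) and prior sample size α+β.
So α+β = 5 and α/(α+β) = 0.43, giving α = 0.43·5 = 2.15 and β = 5 − 2.15 = 2.85.

α = 2.15, β = 2.85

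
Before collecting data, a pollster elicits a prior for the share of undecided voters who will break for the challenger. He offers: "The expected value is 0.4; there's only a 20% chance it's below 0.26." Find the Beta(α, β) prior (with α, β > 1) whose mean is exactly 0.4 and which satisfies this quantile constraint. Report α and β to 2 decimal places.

With mean 0.4 fixed, write α = 0.4s, β = 0.6s where s = α+β.
Need P(θ < 0.26) = 0.2 under Beta(0.4s, 0.6s). Normal approximation: (q−m)/√(m(1−m)/s) ≈ z_{0.2} = -0.842, so s ≈ 0.4·0.6·(-0.842)²/(0.26−0.4)² = 8.7.
At s = 8.7: P(θ<0.26) ≈ 0.205. Adjusting to match 0.2 gives s ≈ 8.96.
So α = 0.4·8.96 ≈ 3.58, β = 0.6·8.96 ≈ 5.38.

α ≈ 3.58, β ≈ 5.38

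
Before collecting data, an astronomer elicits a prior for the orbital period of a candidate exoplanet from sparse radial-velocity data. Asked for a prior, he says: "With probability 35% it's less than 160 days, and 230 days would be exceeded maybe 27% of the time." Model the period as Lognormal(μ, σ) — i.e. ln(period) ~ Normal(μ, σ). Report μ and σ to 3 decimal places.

μ ≈ 5.215, σ ≈ 0.364

If T ~ Lognormal(μ,σ) then ln T ~ Normal(μ,σ), so the p-quantile of ln T is μ + z_p·σ.
ln(160) = 5.075 and ln(230) = 5.438; z_{0.35} = -0.3853, z_{0.73} = 0.6128.
σ = (5.438 − 5.075)/(0.6128 − (-0.3853)) = 0.364.
μ = 5.075 − (-0.3853)·0.364 = 5.215.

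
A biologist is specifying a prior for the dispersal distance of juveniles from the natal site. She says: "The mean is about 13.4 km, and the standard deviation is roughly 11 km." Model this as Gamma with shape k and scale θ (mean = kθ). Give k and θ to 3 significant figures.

For Gamma(k, scale θ): mean = kθ, variance = kθ², so CV = 1/√k.
CV = SD/mean = 11/13.4 = 0.8209, hence k = 1/CV² = 1.48.
Then θ = mean/k = 13.4/1.48 = 9.03.

k ≈ 1.48, θ ≈ 9.03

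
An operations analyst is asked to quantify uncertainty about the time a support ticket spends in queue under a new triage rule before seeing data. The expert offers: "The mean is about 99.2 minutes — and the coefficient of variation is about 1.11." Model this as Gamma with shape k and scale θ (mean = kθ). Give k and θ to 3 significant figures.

For Gamma(k, scale θ): mean = kθ, variance = kθ², so CV = 1/√k.
CV = 1.11, hence k = 1/CV² = 0.812.
Then θ = mean/k = 99.2/0.812 = 122.

k ≈ 0.812, θ ≈ 122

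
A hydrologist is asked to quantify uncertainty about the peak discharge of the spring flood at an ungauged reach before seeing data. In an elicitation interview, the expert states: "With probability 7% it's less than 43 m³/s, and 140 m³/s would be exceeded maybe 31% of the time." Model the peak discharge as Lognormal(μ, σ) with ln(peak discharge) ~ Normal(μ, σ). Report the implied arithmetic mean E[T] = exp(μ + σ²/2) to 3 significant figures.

E[T] ≈ 124 m³/s

If T ~ Lognormal(μ,σ) then ln T ~ Normal(μ,σ), so the p-quantile of ln T is μ + z_p·σ.
ln(43) = 3.761 and ln(140) = 4.942; z_{0.07} = -1.476, z_{0.69} = 0.4959.
σ = (4.942 − 3.761)/(0.4959 − (-1.476)) = 0.599.
μ = 3.761 − (-1.476)·0.599 = 4.645.
E[T] = exp(μ + σ²/2) = exp(4.645 + 0.1792) = 124 m³/s.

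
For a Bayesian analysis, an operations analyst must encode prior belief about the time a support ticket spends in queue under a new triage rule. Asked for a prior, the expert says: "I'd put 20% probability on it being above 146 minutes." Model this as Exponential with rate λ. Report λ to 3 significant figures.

P(T > 146.0) = e^(−λ·146.0) = 0.2, so λ = −ln(0.2)/146.0 = 0.011.

λ ≈ 0.011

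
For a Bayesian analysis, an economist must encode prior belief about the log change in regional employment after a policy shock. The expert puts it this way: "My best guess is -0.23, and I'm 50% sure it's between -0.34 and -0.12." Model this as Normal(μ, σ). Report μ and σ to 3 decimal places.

μ = -0.230, σ = 0.163

A symmetric 50% interval runs μ ± z·σ with z = 0.6745.
Half-width = 0.11, so σ = 0.11/0.6745 = 0.163.
μ is the stated best guess, -0.230.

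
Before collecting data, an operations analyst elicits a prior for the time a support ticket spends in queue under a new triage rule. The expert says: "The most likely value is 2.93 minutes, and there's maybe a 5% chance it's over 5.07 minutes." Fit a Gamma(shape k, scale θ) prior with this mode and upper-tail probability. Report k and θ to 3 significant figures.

k ≈ 10.3, θ ≈ 0.316

Gamma(k,θ) with k>1 has mode (k−1)θ, so θ = 2.93/(k−1).
Need P(X < 5.07) = 0.95 with θ tied to k this way. Start at k = 2, θ = 2.93: P(X<5.07) ≈ 0.516.
Too low — raise k to concentrate. Iterating converges to k ≈ 10.3.
Then θ = 2.93/(10.3−1) ≈ 0.316.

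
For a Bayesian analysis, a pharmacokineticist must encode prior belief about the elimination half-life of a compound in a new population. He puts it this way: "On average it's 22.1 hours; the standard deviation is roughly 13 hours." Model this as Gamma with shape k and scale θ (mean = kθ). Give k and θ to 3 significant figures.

k ≈ 2.89, θ ≈ 7.65

For Gamma(k, scale θ): mean = kθ, variance = kθ², so CV = 1/√k.
CV = SD/mean = 13/22.1 = 0.5882, hence k = 1/CV² = 2.89.
Then θ = mean/k = 22.1/2.89 = 7.65.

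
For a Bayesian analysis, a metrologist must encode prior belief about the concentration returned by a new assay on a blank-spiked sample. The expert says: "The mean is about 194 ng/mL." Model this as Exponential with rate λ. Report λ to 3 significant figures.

Exponential mean = 1/λ, so λ = 1/194.0 = 0.00515.

λ ≈ 0.00515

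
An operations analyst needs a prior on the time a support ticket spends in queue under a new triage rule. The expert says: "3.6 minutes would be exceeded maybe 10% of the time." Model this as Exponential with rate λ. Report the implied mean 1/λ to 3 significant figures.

P(T > 3.6) = e^(−λ·3.6) = 0.1, so λ = −ln(0.1)/3.6 = 0.64.
Mean = 1/λ = 1.56 minutes.

mean ≈ 1.56 minutes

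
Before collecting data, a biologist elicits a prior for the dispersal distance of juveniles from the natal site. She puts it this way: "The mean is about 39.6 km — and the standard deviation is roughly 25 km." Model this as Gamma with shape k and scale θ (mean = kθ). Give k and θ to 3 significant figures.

For Gamma(k, scale θ): mean = kθ, variance = kθ², so CV = 1/√k.
CV = SD/mean = 25/39.6 = 0.6313, hence k = 1/CV² = 2.51.
Then θ = mean/k = 39.6/2.51 = 15.8.

k ≈ 2.51, θ ≈ 15.8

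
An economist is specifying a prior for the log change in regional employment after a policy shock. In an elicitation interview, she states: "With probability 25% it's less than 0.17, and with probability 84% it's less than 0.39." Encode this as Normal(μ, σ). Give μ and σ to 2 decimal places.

For Normal(μ,σ), the p-quantile is μ + z_p·σ. Here z_{0.25} = -0.6745, z_{0.84} = 0.9945.
So 0.17 = μ − 0.6745σ and 0.39 = μ + 0.9945σ.
Subtracting: σ = (0.39 − 0.17)/(0.9945 − (-0.6745)) = 0.13.
Then μ = 0.17 − (-0.6745)·0.13 = 0.26.

μ = 0.26, σ = 0.13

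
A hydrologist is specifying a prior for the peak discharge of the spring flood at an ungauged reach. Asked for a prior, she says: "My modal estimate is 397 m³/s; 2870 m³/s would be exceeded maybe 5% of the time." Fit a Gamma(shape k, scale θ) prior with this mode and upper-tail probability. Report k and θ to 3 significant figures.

k ≈ 1.55, θ ≈ 718

Gamma(k,θ) with k>1 has mode (k−1)θ, so θ = 397/(k−1).
Need P(X < 2870) = 0.95 with θ tied to k this way. Start at k = 2, θ = 397: P(X<2870) ≈ 0.994.
Too high — lower k to spread out. Iterating converges to k ≈ 1.55.
Then θ = 397/(1.55−1) ≈ 718.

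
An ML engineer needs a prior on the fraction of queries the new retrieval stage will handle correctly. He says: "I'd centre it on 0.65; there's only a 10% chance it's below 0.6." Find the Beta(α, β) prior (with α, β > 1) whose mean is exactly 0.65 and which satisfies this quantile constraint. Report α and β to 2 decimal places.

α ≈ 98.54, β ≈ 53.06

With mean 0.65 fixed, write α = 0.65s, β = 0.35s where s = α+β.
Need P(θ < 0.6) = 0.1 under Beta(0.65s, 0.35s). Normal approximation: (q−m)/√(m(1−m)/s) ≈ z_{0.1} = -1.28, so s ≈ 0.65·0.35·(-1.28)²/(0.6−0.65)² = 149.5.
At s = 149.5: P(θ<0.6) ≈ 0.102. Adjusting to match 0.1 gives s ≈ 151.60.
So α = 0.65·151.60 ≈ 98.54, β = 0.35·151.60 ≈ 53.06.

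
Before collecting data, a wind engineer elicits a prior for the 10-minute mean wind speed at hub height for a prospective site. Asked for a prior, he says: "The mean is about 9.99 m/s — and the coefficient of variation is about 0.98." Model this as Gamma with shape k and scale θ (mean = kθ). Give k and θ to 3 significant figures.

k ≈ 1.04, θ ≈ 9.59

For Gamma(k, scale θ): mean = kθ, variance = kθ², so CV = 1/√k.
CV = 0.98, hence k = 1/CV² = 1.04.
Then θ = mean/k = 9.99/1.04 = 9.59.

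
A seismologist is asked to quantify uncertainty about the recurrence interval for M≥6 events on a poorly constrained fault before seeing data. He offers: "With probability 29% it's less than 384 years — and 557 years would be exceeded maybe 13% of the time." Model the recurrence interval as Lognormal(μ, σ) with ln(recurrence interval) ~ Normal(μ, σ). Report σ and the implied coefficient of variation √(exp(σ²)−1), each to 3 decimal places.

σ ≈ 0.221, CV ≈ 0.224

If T ~ Lognormal(μ,σ) then ln T ~ Normal(μ,σ), so the p-quantile of ln T is μ + z_p·σ.
ln(384) = 5.951 and ln(557) = 6.323; z_{0.29} = -0.5534, z_{0.87} = 1.126.
σ = (6.323 − 5.951)/(1.126 − (-0.5534)) = 0.221.
μ = 5.951 − (-0.5534)·0.221 = 6.073.
CV = √(exp(σ²)−1) = √(exp(0.0490)−1) = 0.224.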